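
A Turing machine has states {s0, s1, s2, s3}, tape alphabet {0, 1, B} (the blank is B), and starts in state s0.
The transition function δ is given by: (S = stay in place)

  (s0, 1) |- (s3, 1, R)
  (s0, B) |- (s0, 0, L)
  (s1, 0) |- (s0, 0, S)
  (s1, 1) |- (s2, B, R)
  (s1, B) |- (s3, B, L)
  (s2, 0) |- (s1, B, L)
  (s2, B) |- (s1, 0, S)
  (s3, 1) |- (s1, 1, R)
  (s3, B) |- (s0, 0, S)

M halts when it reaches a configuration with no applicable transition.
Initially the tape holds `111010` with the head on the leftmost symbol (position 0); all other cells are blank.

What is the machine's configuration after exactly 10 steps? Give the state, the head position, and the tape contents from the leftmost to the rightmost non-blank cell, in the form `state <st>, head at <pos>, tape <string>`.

state=s0 head=0 tape=[1]11010   (s0,1)→(s3,1,R)
state=s3 head=1 tape=1[1]1010   (s3,1)→(s1,1,R)
state=s1 head=2 tape=11[1]010   (s1,1)→(s2,B,R)
state=s2 head=3 tape=11B[0]10   (s2,0)→(s1,B,L)
state=s1 head=2 tape=11[B]B10   (s1,B)→(s3,B,L)
state=s3 head=1 tape=1[1]BB10   (s3,1)→(s1,1,R)
state=s1 head=2 tape=11[B]B10   (s1,B)→(s3,B,L)
state=s3 head=1 tape=1[1]BB10   (s3,1)→(s1,1,R)
state=s1 head=2 tape=11[B]B10   (s1,B)→(s3,B,L)
state=s3 head=1 tape=1[1]BB10   (s3,1)→(s1,1,R)
state=s1 head=2 tape=11[B]B10
After 10 steps: state s1, head at 2, tape 11BB10.

state s1, head at 2, tape 11BB10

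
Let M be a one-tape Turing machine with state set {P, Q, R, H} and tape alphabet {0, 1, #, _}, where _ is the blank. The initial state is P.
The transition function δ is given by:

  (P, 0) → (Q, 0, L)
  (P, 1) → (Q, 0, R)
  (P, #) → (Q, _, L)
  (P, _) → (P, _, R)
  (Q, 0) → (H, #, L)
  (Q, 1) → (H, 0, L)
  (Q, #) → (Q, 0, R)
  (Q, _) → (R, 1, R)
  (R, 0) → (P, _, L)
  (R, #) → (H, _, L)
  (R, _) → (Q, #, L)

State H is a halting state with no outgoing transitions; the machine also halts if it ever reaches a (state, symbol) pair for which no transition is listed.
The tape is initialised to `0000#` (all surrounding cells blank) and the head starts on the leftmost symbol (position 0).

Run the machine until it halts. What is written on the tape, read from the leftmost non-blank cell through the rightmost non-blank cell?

P | _[0]000#   read 0 → write 0, move L, go to Q
Q | [_]0000#   read _ → write 1, move R, go to R
R | 1[0]000#   read 0 → write _, move L, go to P
P | [1]_000#   read 1 → write 0, move R, go to Q
Q | 0[_]000#   read _ → write 1, move R, go to R
R | 01[0]00#   read 0 → write _, move L, go to P
P | 0[1]_00#   read 1 → write 0, move R, go to Q
Q | 00[_]00#   read _ → write 1, move R, go to R
R | 001[0]0#   read 0 → write _, move L, go to P
P | 00[1]_0#   read 1 → write 0, move R, go to Q
Q | 000[_]0#   read _ → write 1, move R, go to R
R | 0001[0]#   read 0 → write _, move L, go to P
P | 000[1]_#   read 1 → write 0, move R, go to Q
Q | 0000[_]#   read _ → write 1, move R, go to R
R | 00001[#]   read # → write _, move L, go to H
H | 0000[1]_
The non-blank tape span at halt is 00001.

00001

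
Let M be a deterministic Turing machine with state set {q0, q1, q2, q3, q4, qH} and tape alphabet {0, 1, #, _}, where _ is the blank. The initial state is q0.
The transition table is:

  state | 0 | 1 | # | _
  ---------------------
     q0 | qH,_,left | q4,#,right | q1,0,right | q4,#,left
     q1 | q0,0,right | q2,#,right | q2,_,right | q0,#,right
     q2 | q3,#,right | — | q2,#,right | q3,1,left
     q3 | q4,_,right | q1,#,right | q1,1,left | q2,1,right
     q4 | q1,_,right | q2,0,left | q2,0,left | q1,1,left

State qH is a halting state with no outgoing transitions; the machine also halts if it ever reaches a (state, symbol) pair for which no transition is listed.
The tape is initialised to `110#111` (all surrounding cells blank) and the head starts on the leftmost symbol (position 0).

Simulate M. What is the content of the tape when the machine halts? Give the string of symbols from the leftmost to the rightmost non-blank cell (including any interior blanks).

110111

state=q0 head=0 tape=[1]10#111   (q0,1)→(q4,#,right)
state=q4 head=1 tape=#[1]0#111   (q4,1)→(q2,0,left)
state=q2 head=0 tape=[#]00#111   (q2,#)→(q2,#,right)
state=q2 head=1 tape=#[0]0#111   (q2,0)→(q3,#,right)
state=q3 head=2 tape=##[0]#111   (q3,0)→(q4,_,right)
state=q4 head=3 tape=##_[#]111   (q4,#)→(q2,0,left)
state=q2 head=2 tape=##[_]0111   (q2,_)→(q3,1,left)
state=q3 head=1 tape=#[#]10111   (q3,#)→(q1,1,left)
state=q1 head=0 tape=[#]110111   (q1,#)→(q2,_,right)
state=q2 head=1 tape=_[1]10111
The non-blank tape span at halt is 110111.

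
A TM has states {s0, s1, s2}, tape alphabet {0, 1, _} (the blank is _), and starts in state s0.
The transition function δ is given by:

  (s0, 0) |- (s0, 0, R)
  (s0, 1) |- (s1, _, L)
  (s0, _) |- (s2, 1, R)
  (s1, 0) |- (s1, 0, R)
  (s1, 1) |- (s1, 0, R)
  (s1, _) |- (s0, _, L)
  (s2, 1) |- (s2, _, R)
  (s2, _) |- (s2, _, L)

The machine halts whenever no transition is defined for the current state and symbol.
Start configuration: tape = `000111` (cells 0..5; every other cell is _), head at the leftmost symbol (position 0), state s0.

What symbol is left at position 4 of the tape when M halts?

s0 | [0]00111_   read 0 → write 0, move R, go to s0
s0 | 0[0]0111_   read 0 → write 0, move R, go to s0
s0 | 00[0]111_   read 0 → write 0, move R, go to s0
s0 | 000[1]11_   read 1 → write _, move L, go to s1
s1 | 00[0]_11_   read 0 → write 0, move R, go to s1
s1 | 000[_]11_   read _ → write _, move L, go to s0
s0 | 00[0]_11_   read 0 → write 0, move R, go to s0
s0 | 000[_]11_   read _ → write 1, move R, go to s2
s2 | 0001[1]1_   read 1 → write _, move R, go to s2
s2 | 0001_[1]_   read 1 → write _, move R, go to s2
s2 | 0001__[_]   read _ → write _, move L, go to s2
s2 | 0001_[_]_   read _ → write _, move L, go to s2
s2 | 0001[_]__   read _ → write _, move L, go to s2
s2 | 000[1]___   read 1 → write _, move R, go to s2
s2 | 000_[_]__   read _ → write _, move L, go to s2
s2 | 000[_]___   read _ → write _, move L, go to s2
s2 | 00[0]____
Cell 4 holds _ when M halts.

_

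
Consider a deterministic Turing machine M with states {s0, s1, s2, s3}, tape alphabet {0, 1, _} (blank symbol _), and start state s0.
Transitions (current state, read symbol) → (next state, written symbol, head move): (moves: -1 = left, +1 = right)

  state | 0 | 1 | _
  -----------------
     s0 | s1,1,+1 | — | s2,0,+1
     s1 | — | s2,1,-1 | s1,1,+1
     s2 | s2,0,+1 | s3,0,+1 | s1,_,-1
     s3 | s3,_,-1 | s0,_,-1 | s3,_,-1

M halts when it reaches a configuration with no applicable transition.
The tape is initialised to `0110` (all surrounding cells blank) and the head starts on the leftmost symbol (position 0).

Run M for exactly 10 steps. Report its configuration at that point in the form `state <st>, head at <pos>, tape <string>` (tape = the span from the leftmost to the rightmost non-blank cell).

state s1, head at 2, tape 11_0

s0 | [0]110   read 0 → write 1, move +1, go to s1
s1 | 1[1]10   read 1 → write 1, move -1, go to s2
s2 | [1]110   read 1 → write 0, move +1, go to s3
s3 | 0[1]10   read 1 → write _, move -1, go to s0
s0 | [0]_10   read 0 → write 1, move +1, go to s1
s1 | 1[_]10   read _ → write 1, move +1, go to s1
s1 | 11[1]0   read 1 → write 1, move -1, go to s2
s2 | 1[1]10   read 1 → write 0, move +1, go to s3
s3 | 10[1]0   read 1 → write _, move -1, go to s0
s0 | 1[0]_0   read 0 → write 1, move +1, go to s1
s1 | 11[_]0
After 10 steps: state s1, head at 2, tape 11_0.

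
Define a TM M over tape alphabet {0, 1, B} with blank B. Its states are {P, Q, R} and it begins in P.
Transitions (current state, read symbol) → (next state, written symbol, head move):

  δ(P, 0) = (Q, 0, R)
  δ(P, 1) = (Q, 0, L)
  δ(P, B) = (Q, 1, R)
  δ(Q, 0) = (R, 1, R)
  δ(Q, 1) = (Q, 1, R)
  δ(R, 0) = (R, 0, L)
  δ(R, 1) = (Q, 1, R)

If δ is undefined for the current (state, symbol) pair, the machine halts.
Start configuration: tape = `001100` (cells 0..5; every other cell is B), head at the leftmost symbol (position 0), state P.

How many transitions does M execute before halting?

8

P | [0]01100B   read 0 → write 0, move R, go to Q
Q | 0[0]1100B   read 0 → write 1, move R, go to R
R | 01[1]100B   read 1 → write 1, move R, go to Q
Q | 011[1]00B   read 1 → write 1, move R, go to Q
Q | 0111[0]0B   read 0 → write 1, move R, go to R
R | 01111[0]B   read 0 → write 0, move L, go to R
R | 0111[1]0B   read 1 → write 1, move R, go to Q
Q | 01111[0]B   read 0 → write 1, move R, go to R
R | 011111[B]
M halts after 8 transitions.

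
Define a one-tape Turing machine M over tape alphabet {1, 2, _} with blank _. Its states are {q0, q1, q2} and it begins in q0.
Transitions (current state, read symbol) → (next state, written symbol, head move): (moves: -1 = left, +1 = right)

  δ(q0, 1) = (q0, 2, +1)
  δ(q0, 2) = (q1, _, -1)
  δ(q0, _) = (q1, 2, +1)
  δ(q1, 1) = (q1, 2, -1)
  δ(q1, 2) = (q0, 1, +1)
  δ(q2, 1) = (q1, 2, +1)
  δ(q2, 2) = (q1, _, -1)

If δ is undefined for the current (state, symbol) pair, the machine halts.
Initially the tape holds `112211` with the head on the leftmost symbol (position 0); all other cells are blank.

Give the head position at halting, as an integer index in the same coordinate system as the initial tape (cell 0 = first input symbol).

7

q0 | [1]12211__   read 1 → write 2, move +1, go to q0
q0 | 2[1]2211__   read 1 → write 2, move +1, go to q0
q0 | 22[2]211__   read 2 → write _, move -1, go to q1
q1 | 2[2]_211__   read 2 → write 1, move +1, go to q0
q0 | 21[_]211__   read _ → write 2, move +1, go to q1
q1 | 212[2]11__   read 2 → write 1, move +1, go to q0
q0 | 2121[1]1__   read 1 → write 2, move +1, go to q0
q0 | 21212[1]__   read 1 → write 2, move +1, go to q0
q0 | 212122[_]_   read _ → write 2, move +1, go to q1
q1 | 2121222[_]
At halt the head is at cell 7.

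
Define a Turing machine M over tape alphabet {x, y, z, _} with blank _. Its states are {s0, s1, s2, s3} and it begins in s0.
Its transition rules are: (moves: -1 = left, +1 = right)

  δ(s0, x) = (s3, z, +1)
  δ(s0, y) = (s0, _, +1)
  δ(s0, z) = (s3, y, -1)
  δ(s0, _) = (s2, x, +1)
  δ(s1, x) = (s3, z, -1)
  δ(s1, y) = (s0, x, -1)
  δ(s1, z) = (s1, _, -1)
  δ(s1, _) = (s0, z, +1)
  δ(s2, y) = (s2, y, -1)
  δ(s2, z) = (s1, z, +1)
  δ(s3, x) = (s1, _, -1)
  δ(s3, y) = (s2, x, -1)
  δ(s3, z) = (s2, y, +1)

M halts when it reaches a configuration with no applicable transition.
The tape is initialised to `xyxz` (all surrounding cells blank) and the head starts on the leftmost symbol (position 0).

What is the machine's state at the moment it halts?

s3

state=s0 head=0 tape=[x]yxz   (s0,x)→(s3,z,+1)
state=s3 head=1 tape=z[y]xz   (s3,y)→(s2,x,-1)
state=s2 head=0 tape=[z]xxz   (s2,z)→(s1,z,+1)
state=s1 head=1 tape=z[x]xz   (s1,x)→(s3,z,-1)
state=s3 head=0 tape=[z]zxz   (s3,z)→(s2,y,+1)
state=s2 head=1 tape=y[z]xz   (s2,z)→(s1,z,+1)
state=s1 head=2 tape=yz[x]z   (s1,x)→(s3,z,-1)
state=s3 head=1 tape=y[z]zz   (s3,z)→(s2,y,+1)
state=s2 head=2 tape=yy[z]z   (s2,z)→(s1,z,+1)
state=s1 head=3 tape=yyz[z]   (s1,z)→(s1,_,-1)
state=s1 head=2 tape=yy[z]_   (s1,z)→(s1,_,-1)
state=s1 head=1 tape=y[y]__   (s1,y)→(s0,x,-1)
state=s0 head=0 tape=[y]x__   (s0,y)→(s0,_,+1)
state=s0 head=1 tape=_[x]__   (s0,x)→(s3,z,+1)
state=s3 head=2 tape=_z[_]_
No transition is defined for (s3, _); M halts in state s3.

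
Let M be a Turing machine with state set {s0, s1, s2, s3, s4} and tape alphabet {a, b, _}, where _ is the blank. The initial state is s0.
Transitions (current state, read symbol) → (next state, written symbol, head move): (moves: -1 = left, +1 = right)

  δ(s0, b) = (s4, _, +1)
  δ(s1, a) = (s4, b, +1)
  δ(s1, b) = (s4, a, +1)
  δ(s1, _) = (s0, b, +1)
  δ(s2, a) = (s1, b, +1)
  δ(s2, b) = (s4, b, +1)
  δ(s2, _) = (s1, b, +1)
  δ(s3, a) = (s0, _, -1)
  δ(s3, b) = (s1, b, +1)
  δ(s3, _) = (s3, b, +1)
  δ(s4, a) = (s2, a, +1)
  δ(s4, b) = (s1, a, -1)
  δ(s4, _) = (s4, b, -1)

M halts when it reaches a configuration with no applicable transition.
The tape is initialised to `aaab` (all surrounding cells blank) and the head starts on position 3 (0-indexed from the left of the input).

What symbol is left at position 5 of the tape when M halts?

s0 | aaa[b]____   read b → write _, move +1, go to s4
s4 | aaa_[_]___   read _ → write b, move -1, go to s4
s4 | aaa[_]b___   read _ → write b, move -1, go to s4
s4 | aa[a]bb___   read a → write a, move +1, go to s2
s2 | aaa[b]b___   read b → write b, move +1, go to s4
s4 | aaab[b]___   read b → write a, move -1, go to s1
s1 | aaa[b]a___   read b → write a, move +1, go to s4
s4 | aaaa[a]___   read a → write a, move +1, go to s2
s2 | aaaaa[_]__   read _ → write b, move +1, go to s1
s1 | aaaaab[_]_   read _ → write b, move +1, go to s0
s0 | aaaaabb[_]
Cell 5 holds b when M halts.

b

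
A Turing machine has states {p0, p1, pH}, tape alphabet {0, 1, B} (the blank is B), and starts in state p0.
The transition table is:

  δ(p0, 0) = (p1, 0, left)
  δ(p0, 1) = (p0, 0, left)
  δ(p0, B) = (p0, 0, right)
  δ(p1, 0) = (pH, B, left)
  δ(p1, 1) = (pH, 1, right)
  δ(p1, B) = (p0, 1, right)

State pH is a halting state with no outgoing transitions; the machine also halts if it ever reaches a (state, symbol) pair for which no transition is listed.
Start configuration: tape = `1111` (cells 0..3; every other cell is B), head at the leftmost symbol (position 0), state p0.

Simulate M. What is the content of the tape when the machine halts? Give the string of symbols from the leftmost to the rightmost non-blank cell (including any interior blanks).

p0 | BB[1]111   read 1 → write 0, move left, go to p0
p0 | B[B]0111   read B → write 0, move right, go to p0
p0 | B0[0]111   read 0 → write 0, move left, go to p1
p1 | B[0]0111   read 0 → write B, move left, go to pH
pH | [B]B0111
The non-blank tape span at halt is 0111.

0111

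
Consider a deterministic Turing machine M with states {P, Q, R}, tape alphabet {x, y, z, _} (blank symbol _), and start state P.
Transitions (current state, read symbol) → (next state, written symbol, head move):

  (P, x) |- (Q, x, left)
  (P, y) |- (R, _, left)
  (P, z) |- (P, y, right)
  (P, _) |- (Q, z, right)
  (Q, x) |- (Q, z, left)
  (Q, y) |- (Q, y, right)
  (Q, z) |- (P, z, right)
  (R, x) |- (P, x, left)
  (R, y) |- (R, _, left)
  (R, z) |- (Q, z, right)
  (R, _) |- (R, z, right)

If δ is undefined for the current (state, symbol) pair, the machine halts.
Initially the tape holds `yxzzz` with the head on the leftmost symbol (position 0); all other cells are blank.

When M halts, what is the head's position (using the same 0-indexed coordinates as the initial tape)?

6

state=P head=0 tape=_[y]xzzz__   (P,y)→(R,_,left)
state=R head=-1 tape=[_]_xzzz__   (R,_)→(R,z,right)
state=R head=0 tape=z[_]xzzz__   (R,_)→(R,z,right)
state=R head=1 tape=zz[x]zzz__   (R,x)→(P,x,left)
state=P head=0 tape=z[z]xzzz__   (P,z)→(P,y,right)
state=P head=1 tape=zy[x]zzz__   (P,x)→(Q,x,left)
state=Q head=0 tape=z[y]xzzz__   (Q,y)→(Q,y,right)
state=Q head=1 tape=zy[x]zzz__   (Q,x)→(Q,z,left)
state=Q head=0 tape=z[y]zzzz__   (Q,y)→(Q,y,right)
state=Q head=1 tape=zy[z]zzz__   (Q,z)→(P,z,right)
state=P head=2 tape=zyz[z]zz__   (P,z)→(P,y,right)
state=P head=3 tape=zyzy[z]z__   (P,z)→(P,y,right)
state=P head=4 tape=zyzyy[z]__   (P,z)→(P,y,right)
state=P head=5 tape=zyzyyy[_]_   (P,_)→(Q,z,right)
state=Q head=6 tape=zyzyyyz[_]
At halt the head is at cell 6.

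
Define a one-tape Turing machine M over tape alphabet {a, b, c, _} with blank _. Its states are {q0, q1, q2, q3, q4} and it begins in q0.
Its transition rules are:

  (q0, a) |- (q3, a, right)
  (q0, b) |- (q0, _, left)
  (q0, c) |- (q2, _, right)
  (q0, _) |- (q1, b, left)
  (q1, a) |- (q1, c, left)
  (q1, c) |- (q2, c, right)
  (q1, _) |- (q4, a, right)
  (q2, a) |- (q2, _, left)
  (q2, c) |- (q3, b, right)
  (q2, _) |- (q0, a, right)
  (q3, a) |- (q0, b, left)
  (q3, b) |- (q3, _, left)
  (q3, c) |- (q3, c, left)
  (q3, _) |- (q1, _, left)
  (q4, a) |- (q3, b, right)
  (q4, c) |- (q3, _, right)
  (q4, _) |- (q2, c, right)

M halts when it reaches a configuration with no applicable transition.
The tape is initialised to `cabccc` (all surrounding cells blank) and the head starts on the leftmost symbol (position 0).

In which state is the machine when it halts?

q0 | __[c]abccc   read c → write _, move right, go to q2
q2 | ___[a]bccc   read a → write _, move left, go to q2
q2 | __[_]_bccc   read _ → write a, move right, go to q0
q0 | __a[_]bccc   read _ → write b, move left, go to q1
q1 | __[a]bbccc   read a → write c, move left, go to q1
q1 | _[_]cbbccc   read _ → write a, move right, go to q4
q4 | _a[c]bbccc   read c → write _, move right, go to q3
q3 | _a_[b]bccc   read b → write _, move left, go to q3
q3 | _a[_]_bccc   read _ → write _, move left, go to q1
q1 | _[a]__bccc   read a → write c, move left, go to q1
q1 | [_]c__bccc   read _ → write a, move right, go to q4
q4 | a[c]__bccc   read c → write _, move right, go to q3
q3 | a_[_]_bccc   read _ → write _, move left, go to q1
q1 | a[_]__bccc   read _ → write a, move right, go to q4
q4 | aa[_]_bccc   read _ → write c, move right, go to q2
q2 | aac[_]bccc   read _ → write a, move right, go to q0
q0 | aaca[b]ccc   read b → write _, move left, go to q0
q0 | aac[a]_ccc   read a → write a, move right, go to q3
q3 | aaca[_]ccc   read _ → write _, move left, go to q1
q1 | aac[a]_ccc   read a → write c, move left, go to q1
q1 | aa[c]c_ccc   read c → write c, move right, go to q2
q2 | aac[c]_ccc   read c → write b, move right, go to q3
q3 | aacb[_]ccc   read _ → write _, move left, go to q1
q1 | aac[b]_ccc
No transition is defined for (q1, b); M halts in state q1.

q1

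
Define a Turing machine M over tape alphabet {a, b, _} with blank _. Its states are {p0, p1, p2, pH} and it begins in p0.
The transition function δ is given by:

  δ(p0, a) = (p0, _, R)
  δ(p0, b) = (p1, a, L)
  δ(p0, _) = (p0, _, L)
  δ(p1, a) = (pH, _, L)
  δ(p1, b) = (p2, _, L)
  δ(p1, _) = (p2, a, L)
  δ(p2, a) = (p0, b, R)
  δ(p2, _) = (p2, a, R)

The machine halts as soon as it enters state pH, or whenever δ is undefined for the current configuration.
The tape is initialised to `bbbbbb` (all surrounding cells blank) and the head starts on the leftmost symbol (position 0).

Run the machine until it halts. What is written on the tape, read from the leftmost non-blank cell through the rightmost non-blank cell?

abaabbbb

p0 | __[b]bbbbb   read b → write a, move L, go to p1
p1 | _[_]abbbbb   read _ → write a, move L, go to p2
p2 | [_]aabbbbb   read _ → write a, move R, go to p2
p2 | a[a]abbbbb   read a → write b, move R, go to p0
p0 | ab[a]bbbbb   read a → write _, move R, go to p0
p0 | ab_[b]bbbb   read b → write a, move L, go to p1
p1 | ab[_]abbbb   read _ → write a, move L, go to p2
p2 | a[b]aabbbb
The non-blank tape span at halt is abaabbbb.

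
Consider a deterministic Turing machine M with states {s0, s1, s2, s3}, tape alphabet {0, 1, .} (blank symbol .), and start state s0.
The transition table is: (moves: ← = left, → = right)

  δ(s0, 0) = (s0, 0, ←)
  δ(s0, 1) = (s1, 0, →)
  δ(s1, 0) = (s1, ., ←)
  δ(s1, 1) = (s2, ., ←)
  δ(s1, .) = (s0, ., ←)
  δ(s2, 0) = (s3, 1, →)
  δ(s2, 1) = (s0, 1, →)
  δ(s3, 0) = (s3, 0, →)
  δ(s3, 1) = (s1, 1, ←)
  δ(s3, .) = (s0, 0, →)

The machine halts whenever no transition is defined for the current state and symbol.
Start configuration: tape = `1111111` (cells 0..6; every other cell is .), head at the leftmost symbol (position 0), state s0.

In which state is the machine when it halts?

s0

s0 | [1]111111.   read 1 → write 0, move →, go to s1
s1 | 0[1]11111.   read 1 → write ., move ←, go to s2
s2 | [0].11111.   read 0 → write 1, move →, go to s3
s3 | 1[.]11111.   read . → write 0, move →, go to s0
s0 | 10[1]1111.   read 1 → write 0, move →, go to s1
s1 | 100[1]111.   read 1 → write ., move ←, go to s2
s2 | 10[0].111.   read 0 → write 1, move →, go to s3
s3 | 101[.]111.   read . → write 0, move →, go to s0
s0 | 1010[1]11.   read 1 → write 0, move →, go to s1
s1 | 10100[1]1.   read 1 → write ., move ←, go to s2
s2 | 1010[0].1.   read 0 → write 1, move →, go to s3
s3 | 10101[.]1.   read . → write 0, move →, go to s0
s0 | 101010[1].   read 1 → write 0, move →, go to s1
s1 | 1010100[.]   read . → write ., move ←, go to s0
s0 | 101010[0].   read 0 → write 0, move ←, go to s0
s0 | 10101[0]0.   read 0 → write 0, move ←, go to s0
s0 | 1010[1]00.   read 1 → write 0, move →, go to s1
s1 | 10100[0]0.   read 0 → write ., move ←, go to s1
s1 | 1010[0].0.   read 0 → write ., move ←, go to s1
s1 | 101[0]..0.   read 0 → write ., move ←, go to s1
s1 | 10[1]...0.   read 1 → write ., move ←, go to s2
s2 | 1[0]....0.   read 0 → write 1, move →, go to s3
s3 | 11[.]...0.   read . → write 0, move →, go to s0
s0 | 110[.]..0.
No transition is defined for (s0, .); M halts in state s0.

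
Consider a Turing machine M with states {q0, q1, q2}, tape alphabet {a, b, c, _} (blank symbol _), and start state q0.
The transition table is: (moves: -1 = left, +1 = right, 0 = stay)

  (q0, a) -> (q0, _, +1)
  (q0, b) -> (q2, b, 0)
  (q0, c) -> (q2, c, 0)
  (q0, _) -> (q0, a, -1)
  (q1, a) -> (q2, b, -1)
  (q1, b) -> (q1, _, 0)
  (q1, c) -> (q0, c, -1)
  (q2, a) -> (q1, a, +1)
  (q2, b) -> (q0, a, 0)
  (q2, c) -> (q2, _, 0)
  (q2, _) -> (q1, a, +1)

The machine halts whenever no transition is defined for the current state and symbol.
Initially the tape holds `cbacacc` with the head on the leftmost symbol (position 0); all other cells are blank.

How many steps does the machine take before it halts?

state=q0 head=0 tape=[c]bacacc   (q0,c)→(q2,c,0)
state=q2 head=0 tape=[c]bacacc   (q2,c)→(q2,_,0)
state=q2 head=0 tape=[_]bacacc   (q2,_)→(q1,a,+1)
state=q1 head=1 tape=a[b]acacc   (q1,b)→(q1,_,0)
state=q1 head=1 tape=a[_]acacc
M halts after 4 transitions.

4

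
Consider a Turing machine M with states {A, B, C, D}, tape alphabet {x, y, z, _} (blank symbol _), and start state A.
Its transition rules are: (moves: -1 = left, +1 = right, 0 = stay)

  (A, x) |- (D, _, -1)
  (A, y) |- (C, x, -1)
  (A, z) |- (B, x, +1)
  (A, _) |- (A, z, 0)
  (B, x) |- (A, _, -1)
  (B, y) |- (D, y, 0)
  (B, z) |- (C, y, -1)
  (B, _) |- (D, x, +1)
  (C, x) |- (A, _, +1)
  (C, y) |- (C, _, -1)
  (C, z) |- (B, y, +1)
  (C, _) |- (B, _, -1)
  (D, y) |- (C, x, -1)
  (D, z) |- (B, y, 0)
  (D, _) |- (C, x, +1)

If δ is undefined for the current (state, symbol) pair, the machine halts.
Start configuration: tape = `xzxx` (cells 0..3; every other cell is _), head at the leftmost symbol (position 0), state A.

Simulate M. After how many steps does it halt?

17

A | __[x]zxx   read x → write _, move -1, go to D
D | _[_]_zxx   read _ → write x, move +1, go to C
C | _x[_]zxx   read _ → write _, move -1, go to B
B | _[x]_zxx   read x → write _, move -1, go to A
A | [_]__zxx   read _ → write z, move 0, go to A
A | [z]__zxx   read z → write x, move +1, go to B
B | x[_]_zxx   read _ → write x, move +1, go to D
D | xx[_]zxx   read _ → write x, move +1, go to C
C | xxx[z]xx   read z → write y, move +1, go to B
B | xxxy[x]x   read x → write _, move -1, go to A
A | xxx[y]_x   read y → write x, move -1, go to C
C | xx[x]x_x   read x → write _, move +1, go to A
A | xx_[x]_x   read x → write _, move -1, go to D
D | xx[_]__x   read _ → write x, move +1, go to C
C | xxx[_]_x   read _ → write _, move -1, go to B
B | xx[x]__x   read x → write _, move -1, go to A
A | x[x]___x   read x → write _, move -1, go to D
D | [x]____x
M halts after 17 transitions.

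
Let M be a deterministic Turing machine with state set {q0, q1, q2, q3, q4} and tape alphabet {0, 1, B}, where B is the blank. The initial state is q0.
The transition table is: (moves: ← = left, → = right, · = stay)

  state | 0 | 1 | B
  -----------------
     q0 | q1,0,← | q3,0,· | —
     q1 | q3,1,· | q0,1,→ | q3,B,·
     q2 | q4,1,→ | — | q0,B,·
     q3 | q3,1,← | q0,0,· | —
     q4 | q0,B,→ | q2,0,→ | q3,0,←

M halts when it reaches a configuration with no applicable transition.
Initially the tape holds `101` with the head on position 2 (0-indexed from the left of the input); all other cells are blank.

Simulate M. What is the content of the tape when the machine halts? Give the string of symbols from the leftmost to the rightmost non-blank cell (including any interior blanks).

011

q0 | B10[1]   read 1 → write 0, move ·, go to q3
q3 | B10[0]   read 0 → write 1, move ←, go to q3
q3 | B1[0]1   read 0 → write 1, move ←, go to q3
q3 | B[1]11   read 1 → write 0, move ·, go to q0
q0 | B[0]11   read 0 → write 0, move ←, go to q1
q1 | [B]011   read B → write B, move ·, go to q3
q3 | [B]011
The non-blank tape span at halt is 011.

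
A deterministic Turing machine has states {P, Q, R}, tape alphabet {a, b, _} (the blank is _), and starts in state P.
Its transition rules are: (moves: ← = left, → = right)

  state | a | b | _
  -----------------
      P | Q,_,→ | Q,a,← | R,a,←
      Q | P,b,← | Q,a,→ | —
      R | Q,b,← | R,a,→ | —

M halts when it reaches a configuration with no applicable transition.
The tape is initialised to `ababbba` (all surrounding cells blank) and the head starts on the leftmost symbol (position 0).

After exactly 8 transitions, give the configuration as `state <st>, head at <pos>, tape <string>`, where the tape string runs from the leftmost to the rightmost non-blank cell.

state=P head=0 tape=[a]babbba   (P,a)→(Q,_,→)
state=Q head=1 tape=_[b]abbba   (Q,b)→(Q,a,→)
state=Q head=2 tape=_a[a]bbba   (Q,a)→(P,b,←)
state=P head=1 tape=_[a]bbbba   (P,a)→(Q,_,→)
state=Q head=2 tape=__[b]bbba   (Q,b)→(Q,a,→)
state=Q head=3 tape=__a[b]bba   (Q,b)→(Q,a,→)
state=Q head=4 tape=__aa[b]ba   (Q,b)→(Q,a,→)
state=Q head=5 tape=__aaa[b]a   (Q,b)→(Q,a,→)
state=Q head=6 tape=__aaaa[a]
After 8 steps: state Q, head at 6, tape aaaaa.

state Q, head at 6, tape aaaaa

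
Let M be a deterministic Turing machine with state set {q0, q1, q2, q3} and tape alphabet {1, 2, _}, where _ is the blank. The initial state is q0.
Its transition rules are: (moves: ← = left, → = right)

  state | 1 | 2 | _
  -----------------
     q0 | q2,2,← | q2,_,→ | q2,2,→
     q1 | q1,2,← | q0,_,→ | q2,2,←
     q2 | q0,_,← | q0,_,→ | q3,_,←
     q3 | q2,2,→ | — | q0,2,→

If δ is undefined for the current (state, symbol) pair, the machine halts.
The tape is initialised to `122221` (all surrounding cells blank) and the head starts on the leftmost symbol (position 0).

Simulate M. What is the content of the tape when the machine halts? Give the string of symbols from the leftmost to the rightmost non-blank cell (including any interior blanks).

state=q0 head=0 tape=__[1]22221__   (q0,1)→(q2,2,←)
state=q2 head=-1 tape=_[_]222221__   (q2,_)→(q3,_,←)
state=q3 head=-2 tape=[_]_222221__   (q3,_)→(q0,2,→)
state=q0 head=-1 tape=2[_]222221__   (q0,_)→(q2,2,→)
state=q2 head=0 tape=22[2]22221__   (q2,2)→(q0,_,→)
state=q0 head=1 tape=22_[2]2221__   (q0,2)→(q2,_,→)
state=q2 head=2 tape=22__[2]221__   (q2,2)→(q0,_,→)
state=q0 head=3 tape=22___[2]21__   (q0,2)→(q2,_,→)
state=q2 head=4 tape=22____[2]1__   (q2,2)→(q0,_,→)
state=q0 head=5 tape=22_____[1]__   (q0,1)→(q2,2,←)
state=q2 head=4 tape=22____[_]2__   (q2,_)→(q3,_,←)
state=q3 head=3 tape=22___[_]_2__   (q3,_)→(q0,2,→)
state=q0 head=4 tape=22___2[_]2__   (q0,_)→(q2,2,→)
state=q2 head=5 tape=22___22[2]__   (q2,2)→(q0,_,→)
state=q0 head=6 tape=22___22_[_]_   (q0,_)→(q2,2,→)
state=q2 head=7 tape=22___22_2[_]   (q2,_)→(q3,_,←)
state=q3 head=6 tape=22___22_[2]_
The non-blank tape span at halt is 22___22_2.

22___22_2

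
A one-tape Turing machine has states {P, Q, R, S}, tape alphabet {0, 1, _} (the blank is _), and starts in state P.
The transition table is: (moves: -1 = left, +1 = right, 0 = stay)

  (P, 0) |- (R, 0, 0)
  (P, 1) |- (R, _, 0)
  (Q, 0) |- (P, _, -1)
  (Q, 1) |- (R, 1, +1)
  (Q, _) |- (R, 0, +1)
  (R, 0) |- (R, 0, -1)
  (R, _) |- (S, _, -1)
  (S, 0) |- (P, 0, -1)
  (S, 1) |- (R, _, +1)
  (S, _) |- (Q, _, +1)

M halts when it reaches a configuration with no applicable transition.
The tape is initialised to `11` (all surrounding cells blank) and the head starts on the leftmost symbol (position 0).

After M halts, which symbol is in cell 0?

0

state=P head=0 tape=_[1]1   (P,1)→(R,_,0)
state=R head=0 tape=_[_]1   (R,_)→(S,_,-1)
state=S head=-1 tape=[_]_1   (S,_)→(Q,_,+1)
state=Q head=0 tape=_[_]1   (Q,_)→(R,0,+1)
state=R head=1 tape=_0[1]
Cell 0 holds 0 when M halts.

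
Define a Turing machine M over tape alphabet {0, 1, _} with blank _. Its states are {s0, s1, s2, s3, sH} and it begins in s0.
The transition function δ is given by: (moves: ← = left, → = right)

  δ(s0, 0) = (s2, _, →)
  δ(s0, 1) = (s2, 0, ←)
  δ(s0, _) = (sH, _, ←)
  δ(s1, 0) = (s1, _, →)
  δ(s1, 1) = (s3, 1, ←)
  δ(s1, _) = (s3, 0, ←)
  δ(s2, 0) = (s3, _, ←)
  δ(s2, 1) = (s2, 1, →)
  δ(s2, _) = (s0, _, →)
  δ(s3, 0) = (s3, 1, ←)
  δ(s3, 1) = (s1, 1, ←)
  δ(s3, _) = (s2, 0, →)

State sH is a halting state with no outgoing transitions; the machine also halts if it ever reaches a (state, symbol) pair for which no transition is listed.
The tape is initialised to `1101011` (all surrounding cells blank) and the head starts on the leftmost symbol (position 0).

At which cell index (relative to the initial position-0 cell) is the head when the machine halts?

7

s0 | __[1]101011__   read 1 → write 0, move ←, go to s2
s2 | _[_]0101011__   read _ → write _, move →, go to s0
s0 | __[0]101011__   read 0 → write _, move →, go to s2
s2 | ___[1]01011__   read 1 → write 1, move →, go to s2
s2 | ___1[0]1011__   read 0 → write _, move ←, go to s3
s3 | ___[1]_1011__   read 1 → write 1, move ←, go to s1
s1 | __[_]1_1011__   read _ → write 0, move ←, go to s3
s3 | _[_]01_1011__   read _ → write 0, move →, go to s2
s2 | _0[0]1_1011__   read 0 → write _, move ←, go to s3
s3 | _[0]_1_1011__   read 0 → write 1, move ←, go to s3
s3 | [_]1_1_1011__   read _ → write 0, move →, go to s2
s2 | 0[1]_1_1011__   read 1 → write 1, move →, go to s2
s2 | 01[_]1_1011__   read _ → write _, move →, go to s0
s0 | 01_[1]_1011__   read 1 → write 0, move ←, go to s2
s2 | 01[_]0_1011__   read _ → write _, move →, go to s0
s0 | 01_[0]_1011__   read 0 → write _, move →, go to s2
s2 | 01__[_]1011__   read _ → write _, move →, go to s0
s0 | 01___[1]011__   read 1 → write 0, move ←, go to s2
s2 | 01__[_]0011__   read _ → write _, move →, go to s0
s0 | 01___[0]011__   read 0 → write _, move →, go to s2
s2 | 01____[0]11__   read 0 → write _, move ←, go to s3
s3 | 01___[_]_11__   read _ → write 0, move →, go to s2
s2 | 01___0[_]11__   read _ → write _, move →, go to s0
s0 | 01___0_[1]1__   read 1 → write 0, move ←, go to s2
s2 | 01___0[_]01__   read _ → write _, move →, go to s0
s0 | 01___0_[0]1__   read 0 → write _, move →, go to s2
s2 | 01___0__[1]__   read 1 → write 1, move →, go to s2
s2 | 01___0__1[_]_   read _ → write _, move →, go to s0
s0 | 01___0__1_[_]   read _ → write _, move ←, go to sH
sH | 01___0__1[_]_
At halt the head is at cell 7.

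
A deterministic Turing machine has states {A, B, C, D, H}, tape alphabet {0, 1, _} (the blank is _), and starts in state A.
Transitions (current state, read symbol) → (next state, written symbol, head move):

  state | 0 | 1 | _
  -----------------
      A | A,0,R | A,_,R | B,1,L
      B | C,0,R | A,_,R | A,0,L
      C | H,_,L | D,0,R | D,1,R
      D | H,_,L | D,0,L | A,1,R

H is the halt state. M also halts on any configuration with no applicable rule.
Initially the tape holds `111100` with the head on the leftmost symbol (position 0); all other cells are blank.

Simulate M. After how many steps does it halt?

19

state=A head=0 tape=[1]11100____   (A,1)→(A,_,R)
state=A head=1 tape=_[1]1100____   (A,1)→(A,_,R)
state=A head=2 tape=__[1]100____   (A,1)→(A,_,R)
state=A head=3 tape=___[1]00____   (A,1)→(A,_,R)
state=A head=4 tape=____[0]0____   (A,0)→(A,0,R)
state=A head=5 tape=____0[0]____   (A,0)→(A,0,R)
state=A head=6 tape=____00[_]___   (A,_)→(B,1,L)
state=B head=5 tape=____0[0]1___   (B,0)→(C,0,R)
state=C head=6 tape=____00[1]___   (C,1)→(D,0,R)
state=D head=7 tape=____000[_]__   (D,_)→(A,1,R)
state=A head=8 tape=____0001[_]_   (A,_)→(B,1,L)
state=B head=7 tape=____000[1]1_   (B,1)→(A,_,R)
state=A head=8 tape=____000_[1]_   (A,1)→(A,_,R)
state=A head=9 tape=____000__[_]   (A,_)→(B,1,L)
state=B head=8 tape=____000_[_]1   (B,_)→(A,0,L)
state=A head=7 tape=____000[_]01   (A,_)→(B,1,L)
state=B head=6 tape=____00[0]101   (B,0)→(C,0,R)
state=C head=7 tape=____000[1]01   (C,1)→(D,0,R)
state=D head=8 tape=____0000[0]1   (D,0)→(H,_,L)
state=H head=7 tape=____000[0]_1
M halts after 19 transitions.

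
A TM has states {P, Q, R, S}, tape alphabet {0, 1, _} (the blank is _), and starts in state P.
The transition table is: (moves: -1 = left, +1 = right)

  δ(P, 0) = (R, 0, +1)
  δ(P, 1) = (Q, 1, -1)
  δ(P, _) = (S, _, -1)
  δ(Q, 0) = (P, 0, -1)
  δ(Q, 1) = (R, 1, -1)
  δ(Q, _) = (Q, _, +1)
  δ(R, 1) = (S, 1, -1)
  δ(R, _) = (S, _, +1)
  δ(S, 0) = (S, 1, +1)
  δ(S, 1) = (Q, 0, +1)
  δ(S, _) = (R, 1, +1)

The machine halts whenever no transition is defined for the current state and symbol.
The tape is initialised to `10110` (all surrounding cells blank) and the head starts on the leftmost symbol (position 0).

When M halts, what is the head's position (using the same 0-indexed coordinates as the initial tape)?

state=P head=0 tape=_[1]0110   (P,1)→(Q,1,-1)
state=Q head=-1 tape=[_]10110   (Q,_)→(Q,_,+1)
state=Q head=0 tape=_[1]0110   (Q,1)→(R,1,-1)
state=R head=-1 tape=[_]10110   (R,_)→(S,_,+1)
state=S head=0 tape=_[1]0110   (S,1)→(Q,0,+1)
state=Q head=1 tape=_0[0]110   (Q,0)→(P,0,-1)
state=P head=0 tape=_[0]0110   (P,0)→(R,0,+1)
state=R head=1 tape=_0[0]110
At halt the head is at cell 1.

1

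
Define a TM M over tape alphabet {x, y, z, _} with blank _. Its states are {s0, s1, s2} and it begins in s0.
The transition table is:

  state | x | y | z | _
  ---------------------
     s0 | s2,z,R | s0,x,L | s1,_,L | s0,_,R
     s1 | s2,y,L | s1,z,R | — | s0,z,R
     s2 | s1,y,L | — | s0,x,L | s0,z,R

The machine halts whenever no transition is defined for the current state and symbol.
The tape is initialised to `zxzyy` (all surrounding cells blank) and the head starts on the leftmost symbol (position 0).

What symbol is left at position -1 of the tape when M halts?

s0 | _[z]xzyy   read z → write _, move L, go to s1
s1 | [_]_xzyy   read _ → write z, move R, go to s0
s0 | z[_]xzyy   read _ → write _, move R, go to s0
s0 | z_[x]zyy   read x → write z, move R, go to s2
s2 | z_z[z]yy   read z → write x, move L, go to s0
s0 | z_[z]xyy   read z → write _, move L, go to s1
s1 | z[_]_xyy   read _ → write z, move R, go to s0
s0 | zz[_]xyy   read _ → write _, move R, go to s0
s0 | zz_[x]yy   read x → write z, move R, go to s2
s2 | zz_z[y]y
Cell -1 holds z when M halts.

z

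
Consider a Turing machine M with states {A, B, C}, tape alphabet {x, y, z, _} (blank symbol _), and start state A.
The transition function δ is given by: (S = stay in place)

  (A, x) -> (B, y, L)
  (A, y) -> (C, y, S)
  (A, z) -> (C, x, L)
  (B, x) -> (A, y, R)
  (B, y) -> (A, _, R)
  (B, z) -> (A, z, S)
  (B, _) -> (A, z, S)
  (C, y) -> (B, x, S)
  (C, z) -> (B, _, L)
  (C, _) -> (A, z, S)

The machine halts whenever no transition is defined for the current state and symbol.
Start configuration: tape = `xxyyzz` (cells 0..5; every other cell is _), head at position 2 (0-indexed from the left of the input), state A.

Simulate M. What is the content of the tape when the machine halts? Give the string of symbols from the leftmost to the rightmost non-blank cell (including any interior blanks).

xxy__y

state=A head=2 tape=xx[y]yzz_   (A,y)→(C,y,S)
state=C head=2 tape=xx[y]yzz_   (C,y)→(B,x,S)
state=B head=2 tape=xx[x]yzz_   (B,x)→(A,y,R)
state=A head=3 tape=xxy[y]zz_   (A,y)→(C,y,S)
state=C head=3 tape=xxy[y]zz_   (C,y)→(B,x,S)
state=B head=3 tape=xxy[x]zz_   (B,x)→(A,y,R)
state=A head=4 tape=xxyy[z]z_   (A,z)→(C,x,L)
state=C head=3 tape=xxy[y]xz_   (C,y)→(B,x,S)
state=B head=3 tape=xxy[x]xz_   (B,x)→(A,y,R)
state=A head=4 tape=xxyy[x]z_   (A,x)→(B,y,L)
state=B head=3 tape=xxy[y]yz_   (B,y)→(A,_,R)
state=A head=4 tape=xxy_[y]z_   (A,y)→(C,y,S)
state=C head=4 tape=xxy_[y]z_   (C,y)→(B,x,S)
state=B head=4 tape=xxy_[x]z_   (B,x)→(A,y,R)
state=A head=5 tape=xxy_y[z]_   (A,z)→(C,x,L)
state=C head=4 tape=xxy_[y]x_   (C,y)→(B,x,S)
state=B head=4 tape=xxy_[x]x_   (B,x)→(A,y,R)
state=A head=5 tape=xxy_y[x]_   (A,x)→(B,y,L)
state=B head=4 tape=xxy_[y]y_   (B,y)→(A,_,R)
state=A head=5 tape=xxy__[y]_   (A,y)→(C,y,S)
state=C head=5 tape=xxy__[y]_   (C,y)→(B,x,S)
state=B head=5 tape=xxy__[x]_   (B,x)→(A,y,R)
state=A head=6 tape=xxy__y[_]
The non-blank tape span at halt is xxy__y.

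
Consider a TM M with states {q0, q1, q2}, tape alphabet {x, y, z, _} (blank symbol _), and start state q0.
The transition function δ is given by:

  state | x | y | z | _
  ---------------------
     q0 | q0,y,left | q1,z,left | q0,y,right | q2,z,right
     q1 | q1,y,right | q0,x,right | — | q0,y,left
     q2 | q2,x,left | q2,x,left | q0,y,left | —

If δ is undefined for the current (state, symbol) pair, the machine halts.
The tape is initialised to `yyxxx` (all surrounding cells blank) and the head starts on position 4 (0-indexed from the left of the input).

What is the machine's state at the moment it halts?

q0 | yyxx[x]__   read x → write y, move left, go to q0
q0 | yyx[x]y__   read x → write y, move left, go to q0
q0 | yy[x]yy__   read x → write y, move left, go to q0
q0 | y[y]yyy__   read y → write z, move left, go to q1
q1 | [y]zyyy__   read y → write x, move right, go to q0
q0 | x[z]yyy__   read z → write y, move right, go to q0
q0 | xy[y]yy__   read y → write z, move left, go to q1
q1 | x[y]zyy__   read y → write x, move right, go to q0
q0 | xx[z]yy__   read z → write y, move right, go to q0
q0 | xxy[y]y__   read y → write z, move left, go to q1
q1 | xx[y]zy__   read y → write x, move right, go to q0
q0 | xxx[z]y__   read z → write y, move right, go to q0
q0 | xxxy[y]__   read y → write z, move left, go to q1
q1 | xxx[y]z__   read y → write x, move right, go to q0
q0 | xxxx[z]__   read z → write y, move right, go to q0
q0 | xxxxy[_]_   read _ → write z, move right, go to q2
q2 | xxxxyz[_]
No transition is defined for (q2, _); M halts in state q2.

q2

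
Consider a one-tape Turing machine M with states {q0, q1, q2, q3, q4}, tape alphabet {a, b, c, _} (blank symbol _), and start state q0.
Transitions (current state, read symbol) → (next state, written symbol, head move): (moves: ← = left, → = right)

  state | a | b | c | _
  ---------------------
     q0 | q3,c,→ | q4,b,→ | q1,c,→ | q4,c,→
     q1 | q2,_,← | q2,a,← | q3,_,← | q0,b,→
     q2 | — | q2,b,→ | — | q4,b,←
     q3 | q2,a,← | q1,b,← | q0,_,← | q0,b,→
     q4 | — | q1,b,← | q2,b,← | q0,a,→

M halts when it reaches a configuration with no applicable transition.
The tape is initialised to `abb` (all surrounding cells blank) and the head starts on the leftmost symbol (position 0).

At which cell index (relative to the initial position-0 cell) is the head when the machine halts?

0

state=q0 head=0 tape=__[a]bb   (q0,a)→(q3,c,→)
state=q3 head=1 tape=__c[b]b   (q3,b)→(q1,b,←)
state=q1 head=0 tape=__[c]bb   (q1,c)→(q3,_,←)
state=q3 head=-1 tape=_[_]_bb   (q3,_)→(q0,b,→)
state=q0 head=0 tape=_b[_]bb   (q0,_)→(q4,c,→)
state=q4 head=1 tape=_bc[b]b   (q4,b)→(q1,b,←)
state=q1 head=0 tape=_b[c]bb   (q1,c)→(q3,_,←)
state=q3 head=-1 tape=_[b]_bb   (q3,b)→(q1,b,←)
state=q1 head=-2 tape=[_]b_bb   (q1,_)→(q0,b,→)
state=q0 head=-1 tape=b[b]_bb   (q0,b)→(q4,b,→)
state=q4 head=0 tape=bb[_]bb   (q4,_)→(q0,a,→)
state=q0 head=1 tape=bba[b]b   (q0,b)→(q4,b,→)
state=q4 head=2 tape=bbab[b]   (q4,b)→(q1,b,←)
state=q1 head=1 tape=bba[b]b   (q1,b)→(q2,a,←)
state=q2 head=0 tape=bb[a]ab
At halt the head is at cell 0.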